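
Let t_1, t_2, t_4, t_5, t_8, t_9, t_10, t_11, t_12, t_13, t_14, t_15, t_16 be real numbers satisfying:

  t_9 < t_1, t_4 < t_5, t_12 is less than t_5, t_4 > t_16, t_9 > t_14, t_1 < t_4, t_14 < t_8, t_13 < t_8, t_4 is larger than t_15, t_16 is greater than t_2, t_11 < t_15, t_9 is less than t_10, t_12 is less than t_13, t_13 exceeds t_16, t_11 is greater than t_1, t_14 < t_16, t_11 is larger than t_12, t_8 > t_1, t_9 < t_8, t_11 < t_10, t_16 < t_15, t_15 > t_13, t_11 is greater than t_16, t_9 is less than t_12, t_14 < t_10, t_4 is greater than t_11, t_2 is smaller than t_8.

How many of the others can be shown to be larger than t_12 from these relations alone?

7

From t_12 the given relations immediately reach t_13, t_11, t_5.
From those, t_8, t_15, t_4, t_10 — 7 in total.
Nothing else is reachable above t_12; 7 in all.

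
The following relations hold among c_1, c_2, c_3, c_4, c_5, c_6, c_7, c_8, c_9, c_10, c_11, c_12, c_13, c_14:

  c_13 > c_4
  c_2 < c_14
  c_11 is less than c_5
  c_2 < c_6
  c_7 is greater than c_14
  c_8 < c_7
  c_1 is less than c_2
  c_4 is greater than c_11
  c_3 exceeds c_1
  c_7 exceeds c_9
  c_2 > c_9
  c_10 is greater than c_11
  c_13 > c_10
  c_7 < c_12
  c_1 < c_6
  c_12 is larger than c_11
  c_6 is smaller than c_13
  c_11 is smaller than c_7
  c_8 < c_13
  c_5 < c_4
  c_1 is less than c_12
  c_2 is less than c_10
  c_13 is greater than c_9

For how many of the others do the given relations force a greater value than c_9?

7

From c_9 the given relations immediately reach c_2, c_7, c_13.
From those, c_14, c_6, c_10, c_12 — 7 in total.
No other element is forced above c_9 by the given relations, so the count is 7.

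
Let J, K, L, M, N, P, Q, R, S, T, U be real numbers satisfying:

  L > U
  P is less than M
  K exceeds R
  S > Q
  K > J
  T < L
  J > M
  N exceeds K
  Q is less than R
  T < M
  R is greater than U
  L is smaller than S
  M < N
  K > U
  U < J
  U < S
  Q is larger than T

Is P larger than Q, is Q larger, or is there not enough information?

Following every chain through Q: above Q we get R, K, S, N; below Q we get T.
P is not reached, and no chain runs the other way from P to Q.
So the given relations leave the order of Q and P undetermined.

undetermined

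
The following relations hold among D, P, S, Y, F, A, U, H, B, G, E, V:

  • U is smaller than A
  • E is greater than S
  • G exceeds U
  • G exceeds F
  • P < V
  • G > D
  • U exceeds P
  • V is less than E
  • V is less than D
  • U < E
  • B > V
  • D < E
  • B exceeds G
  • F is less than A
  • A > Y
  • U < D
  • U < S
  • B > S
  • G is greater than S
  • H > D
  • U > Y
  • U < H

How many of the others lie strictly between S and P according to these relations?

Chaining upward from P reaches: U, A, V, D, G, B, E, H.
Chaining downward from S reaches: Y, U.
Strictly between P and S are those in both lists: U — 1 element.

1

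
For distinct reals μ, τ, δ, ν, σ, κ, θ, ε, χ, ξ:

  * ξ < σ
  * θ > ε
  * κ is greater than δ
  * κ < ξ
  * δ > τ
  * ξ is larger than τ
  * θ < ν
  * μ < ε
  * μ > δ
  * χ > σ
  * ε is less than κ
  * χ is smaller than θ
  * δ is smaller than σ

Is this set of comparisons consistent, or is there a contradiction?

consistent

The single ordering τ < δ < μ < ε < κ < ξ < σ < χ < θ < ν satisfies every listed relation, so no contradiction arises.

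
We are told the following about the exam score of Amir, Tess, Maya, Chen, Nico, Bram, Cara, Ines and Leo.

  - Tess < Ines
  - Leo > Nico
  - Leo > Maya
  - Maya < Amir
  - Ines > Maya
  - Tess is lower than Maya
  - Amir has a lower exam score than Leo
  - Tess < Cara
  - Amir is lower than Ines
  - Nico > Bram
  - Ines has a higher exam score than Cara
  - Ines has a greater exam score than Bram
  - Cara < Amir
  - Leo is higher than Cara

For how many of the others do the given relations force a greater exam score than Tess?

From Tess the given relations immediately reach Maya, Cara, Ines.
From those, Amir, Leo — 5 in total.
Nothing else is reachable above Tess; 5 in all.

5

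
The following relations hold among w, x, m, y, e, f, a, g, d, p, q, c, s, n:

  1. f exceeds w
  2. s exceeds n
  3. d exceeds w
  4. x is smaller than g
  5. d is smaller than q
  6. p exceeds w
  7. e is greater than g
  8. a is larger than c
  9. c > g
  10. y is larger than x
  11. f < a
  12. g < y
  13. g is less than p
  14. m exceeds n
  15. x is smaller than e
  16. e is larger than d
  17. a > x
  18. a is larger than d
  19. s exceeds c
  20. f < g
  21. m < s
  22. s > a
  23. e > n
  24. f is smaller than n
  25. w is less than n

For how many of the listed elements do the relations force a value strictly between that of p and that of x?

Chaining upward from x reaches: g, c, e, a, s, y.
Chaining downward from p reaches: w, f, g.
Strictly between x and p are those in both lists: g — 1 element.

1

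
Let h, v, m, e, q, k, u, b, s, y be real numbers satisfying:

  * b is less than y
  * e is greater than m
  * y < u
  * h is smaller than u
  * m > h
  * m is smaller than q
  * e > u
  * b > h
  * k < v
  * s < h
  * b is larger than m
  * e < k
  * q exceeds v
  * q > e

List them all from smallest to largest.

s < h < m < b < y < u < e < k < v < q

Each adjacent pair is fixed by a given relation: s < h; h < m; m < b; b < y; y < u; u < e; e < k; k < v; v < q. Chaining them end to end gives the full order.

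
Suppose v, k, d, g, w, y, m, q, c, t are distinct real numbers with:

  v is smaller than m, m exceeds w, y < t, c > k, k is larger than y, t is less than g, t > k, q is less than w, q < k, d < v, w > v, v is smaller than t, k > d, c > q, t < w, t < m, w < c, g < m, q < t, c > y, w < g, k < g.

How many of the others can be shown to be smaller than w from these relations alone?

From w the given relations immediately reach v, q, t.
From those, y, d, k — 6 in total.
Nothing else is reachable below w; 6 in all.

6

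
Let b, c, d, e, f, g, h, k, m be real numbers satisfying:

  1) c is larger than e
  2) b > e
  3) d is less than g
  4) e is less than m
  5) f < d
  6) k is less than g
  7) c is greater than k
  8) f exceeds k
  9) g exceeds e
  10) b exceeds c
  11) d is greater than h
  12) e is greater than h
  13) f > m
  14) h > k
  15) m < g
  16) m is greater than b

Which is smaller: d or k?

k

k < h and h < e give k < e.
Then e < c extends the chain to c.
With c < b: k < h < e < c < b.
With b < m: k < h < e < c < b < m.
With m < f: k < h < e < c < b < m < f.
Then f < d extends the chain to d.
So k < d; k is the smaller of the two.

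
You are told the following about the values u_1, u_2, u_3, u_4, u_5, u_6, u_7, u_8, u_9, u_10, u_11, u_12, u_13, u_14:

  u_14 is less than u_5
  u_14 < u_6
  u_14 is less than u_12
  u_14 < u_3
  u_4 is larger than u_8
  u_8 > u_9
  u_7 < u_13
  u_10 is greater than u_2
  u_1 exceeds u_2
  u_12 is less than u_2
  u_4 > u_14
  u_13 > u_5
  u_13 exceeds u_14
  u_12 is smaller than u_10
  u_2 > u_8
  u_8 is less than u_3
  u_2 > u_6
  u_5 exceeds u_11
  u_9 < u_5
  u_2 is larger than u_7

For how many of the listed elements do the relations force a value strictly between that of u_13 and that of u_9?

Chaining upward from u_9 reaches: u_8, u_2, u_1, u_3, u_5, u_10, u_4.
Chaining downward from u_13 reaches: u_11, u_14, u_7, u_5.
Strictly between u_9 and u_13 are those in both lists: u_5 — 1 element.

1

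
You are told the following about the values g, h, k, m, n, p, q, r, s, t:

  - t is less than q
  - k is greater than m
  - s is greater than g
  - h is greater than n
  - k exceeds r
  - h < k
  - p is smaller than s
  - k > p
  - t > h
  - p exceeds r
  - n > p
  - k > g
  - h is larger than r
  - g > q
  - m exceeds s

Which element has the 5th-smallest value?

Piecing the relations together gives one ordering: r < p < n < h < t < q < g < s < m < k.
The 5th smallest is t.

t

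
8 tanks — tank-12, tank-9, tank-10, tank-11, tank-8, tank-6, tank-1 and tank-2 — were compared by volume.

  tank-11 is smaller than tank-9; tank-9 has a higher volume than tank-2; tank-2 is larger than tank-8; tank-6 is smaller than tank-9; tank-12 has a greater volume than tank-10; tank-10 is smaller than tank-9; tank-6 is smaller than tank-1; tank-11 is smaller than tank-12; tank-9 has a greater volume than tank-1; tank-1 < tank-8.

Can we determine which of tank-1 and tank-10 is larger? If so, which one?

Following every chain through tank-1: above tank-1 we get tank-8, tank-2, tank-9; below tank-1 we get tank-6.
tank-10 is not reached, and no chain runs the other way from tank-10 to tank-1.
So the given relations leave the order of tank-1 and tank-10 undetermined.

undetermined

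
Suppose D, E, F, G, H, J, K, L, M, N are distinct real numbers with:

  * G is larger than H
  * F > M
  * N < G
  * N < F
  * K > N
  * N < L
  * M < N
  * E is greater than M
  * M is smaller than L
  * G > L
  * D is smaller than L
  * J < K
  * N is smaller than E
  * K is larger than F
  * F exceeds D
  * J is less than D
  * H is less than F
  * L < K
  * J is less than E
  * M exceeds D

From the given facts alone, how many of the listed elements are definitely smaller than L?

Directly below L: D, M, N.
One step further: J (4 so far).
Nothing else is reachable below L; 4 in all.

4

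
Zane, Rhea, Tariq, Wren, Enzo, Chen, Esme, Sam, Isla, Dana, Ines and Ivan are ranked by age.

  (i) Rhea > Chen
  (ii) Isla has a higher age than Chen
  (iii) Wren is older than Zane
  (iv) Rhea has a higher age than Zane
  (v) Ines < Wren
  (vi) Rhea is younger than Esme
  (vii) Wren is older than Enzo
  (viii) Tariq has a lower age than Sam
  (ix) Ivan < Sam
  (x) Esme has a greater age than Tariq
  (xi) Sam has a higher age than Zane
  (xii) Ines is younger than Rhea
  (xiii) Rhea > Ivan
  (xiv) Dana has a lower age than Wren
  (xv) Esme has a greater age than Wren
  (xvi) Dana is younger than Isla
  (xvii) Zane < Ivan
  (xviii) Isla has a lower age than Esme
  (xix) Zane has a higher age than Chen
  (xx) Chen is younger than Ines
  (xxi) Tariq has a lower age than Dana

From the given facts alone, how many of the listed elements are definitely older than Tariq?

5

Directly above Tariq: Dana, Sam, Esme.
One step further: Isla, Wren (5 so far).
No other element is forced above Tariq by the given relations, so the count is 5.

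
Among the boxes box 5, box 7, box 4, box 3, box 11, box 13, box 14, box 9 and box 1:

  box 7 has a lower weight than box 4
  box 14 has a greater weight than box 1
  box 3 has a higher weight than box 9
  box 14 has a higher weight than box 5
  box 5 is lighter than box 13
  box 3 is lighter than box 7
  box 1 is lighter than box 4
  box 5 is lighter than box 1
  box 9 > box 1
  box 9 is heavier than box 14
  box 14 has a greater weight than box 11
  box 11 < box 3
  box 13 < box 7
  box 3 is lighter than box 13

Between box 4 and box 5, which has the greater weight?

box 5 < box 1 and box 1 < box 14 give box 5 < box 14.
Then box 14 < box 9 extends the chain to box 9.
Then box 9 < box 3 extends the chain to box 3.
Then box 3 < box 13 extends the chain to box 13.
With box 13 < box 7: box 5 < box 1 < box 14 < box 9 < box 3 < box 13 < box 7.
With box 7 < box 4: box 5 < box 1 < box 14 < box 9 < box 3 < box 13 < box 7 < box 4.
So box 5 < box 4; box 4 is the heavier of the two.

box 4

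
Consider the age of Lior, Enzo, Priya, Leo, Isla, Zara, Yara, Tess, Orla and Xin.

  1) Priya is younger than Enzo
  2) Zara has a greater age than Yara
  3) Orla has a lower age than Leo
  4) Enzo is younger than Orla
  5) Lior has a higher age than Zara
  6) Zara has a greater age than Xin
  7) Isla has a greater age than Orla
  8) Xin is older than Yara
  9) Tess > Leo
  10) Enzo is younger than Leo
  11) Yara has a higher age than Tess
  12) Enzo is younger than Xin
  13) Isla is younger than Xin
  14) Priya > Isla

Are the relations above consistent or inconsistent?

Chaining the given relations yields Isla < Priya < Enzo < Orla, so Isla < Orla. But one relation states Orla < Isla. These cannot both hold.

inconsistent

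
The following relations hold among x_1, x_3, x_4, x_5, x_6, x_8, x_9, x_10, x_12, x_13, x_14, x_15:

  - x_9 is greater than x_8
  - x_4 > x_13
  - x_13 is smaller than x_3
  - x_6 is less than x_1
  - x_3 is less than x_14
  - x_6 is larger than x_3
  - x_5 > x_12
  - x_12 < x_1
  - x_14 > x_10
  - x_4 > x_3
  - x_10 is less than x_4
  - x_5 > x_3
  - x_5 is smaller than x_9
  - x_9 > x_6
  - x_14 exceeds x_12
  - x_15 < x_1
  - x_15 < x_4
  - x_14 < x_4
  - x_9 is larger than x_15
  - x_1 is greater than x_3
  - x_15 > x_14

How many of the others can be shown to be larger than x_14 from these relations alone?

The elements the relations force above x_14 are x_15, x_1, x_9, x_4 — no chain reaches any other.
That is 4.

4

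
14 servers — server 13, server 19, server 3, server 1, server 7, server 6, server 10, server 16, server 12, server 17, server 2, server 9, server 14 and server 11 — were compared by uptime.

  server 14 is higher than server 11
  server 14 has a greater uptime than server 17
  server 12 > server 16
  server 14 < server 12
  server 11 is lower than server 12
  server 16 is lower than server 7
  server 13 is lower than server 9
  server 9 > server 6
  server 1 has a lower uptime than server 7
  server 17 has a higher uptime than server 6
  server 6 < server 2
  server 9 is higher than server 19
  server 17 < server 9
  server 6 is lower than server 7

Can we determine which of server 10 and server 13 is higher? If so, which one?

undetermined

Following every chain through server 13: above server 13 we get server 9.
server 10 is not reached, and no chain runs the other way from server 10 to server 13.
So the given relations leave the order of server 13 and server 10 undetermined.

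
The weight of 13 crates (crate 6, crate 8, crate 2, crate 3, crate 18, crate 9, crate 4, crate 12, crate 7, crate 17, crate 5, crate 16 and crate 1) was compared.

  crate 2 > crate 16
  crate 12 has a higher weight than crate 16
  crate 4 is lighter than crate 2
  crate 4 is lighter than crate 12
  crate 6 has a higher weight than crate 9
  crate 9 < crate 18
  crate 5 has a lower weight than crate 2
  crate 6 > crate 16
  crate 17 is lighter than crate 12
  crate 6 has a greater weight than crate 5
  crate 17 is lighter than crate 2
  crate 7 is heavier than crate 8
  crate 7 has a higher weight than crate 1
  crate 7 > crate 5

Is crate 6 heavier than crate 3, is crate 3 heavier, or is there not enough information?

undetermined

Following every chain through crate 3: nothing is chained to crate 3.
crate 6 is not reached, and no chain runs the other way from crate 6 to crate 3.
So the given relations leave the order of crate 3 and crate 6 undetermined.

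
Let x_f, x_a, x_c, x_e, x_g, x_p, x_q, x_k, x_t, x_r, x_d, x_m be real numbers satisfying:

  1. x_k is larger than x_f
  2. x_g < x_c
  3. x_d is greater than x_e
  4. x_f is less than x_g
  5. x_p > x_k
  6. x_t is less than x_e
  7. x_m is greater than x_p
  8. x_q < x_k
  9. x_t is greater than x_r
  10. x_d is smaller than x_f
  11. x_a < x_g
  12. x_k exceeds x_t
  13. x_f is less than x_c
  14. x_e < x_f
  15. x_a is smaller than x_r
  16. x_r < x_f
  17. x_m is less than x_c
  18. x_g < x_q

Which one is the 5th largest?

Piecing the relations together gives one ordering: x_a < x_r < x_t < x_e < x_d < x_f < x_g < x_q < x_k < x_p < x_m < x_c.
The 5th largest is x_q.

x_q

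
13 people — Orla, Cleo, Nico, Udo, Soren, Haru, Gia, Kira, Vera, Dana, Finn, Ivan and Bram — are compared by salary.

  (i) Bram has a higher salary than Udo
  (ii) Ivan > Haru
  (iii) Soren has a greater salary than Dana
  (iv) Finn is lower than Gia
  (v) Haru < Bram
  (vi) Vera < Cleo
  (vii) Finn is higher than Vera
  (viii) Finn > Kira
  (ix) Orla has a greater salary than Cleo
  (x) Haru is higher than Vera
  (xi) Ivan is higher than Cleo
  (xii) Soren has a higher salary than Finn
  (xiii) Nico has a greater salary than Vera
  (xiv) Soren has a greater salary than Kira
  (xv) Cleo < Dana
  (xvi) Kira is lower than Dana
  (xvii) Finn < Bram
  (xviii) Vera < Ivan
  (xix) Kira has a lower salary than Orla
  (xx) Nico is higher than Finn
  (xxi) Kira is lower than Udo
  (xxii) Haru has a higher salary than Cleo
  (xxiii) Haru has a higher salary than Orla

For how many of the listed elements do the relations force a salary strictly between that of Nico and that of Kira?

Chaining upward from Kira reaches: Udo, Orla, Dana, Finn, Haru, Bram, Soren, Ivan, Gia.
Chaining downward from Nico reaches: Vera, Finn.
Strictly between Kira and Nico are those in both lists: Finn — 1 element.

1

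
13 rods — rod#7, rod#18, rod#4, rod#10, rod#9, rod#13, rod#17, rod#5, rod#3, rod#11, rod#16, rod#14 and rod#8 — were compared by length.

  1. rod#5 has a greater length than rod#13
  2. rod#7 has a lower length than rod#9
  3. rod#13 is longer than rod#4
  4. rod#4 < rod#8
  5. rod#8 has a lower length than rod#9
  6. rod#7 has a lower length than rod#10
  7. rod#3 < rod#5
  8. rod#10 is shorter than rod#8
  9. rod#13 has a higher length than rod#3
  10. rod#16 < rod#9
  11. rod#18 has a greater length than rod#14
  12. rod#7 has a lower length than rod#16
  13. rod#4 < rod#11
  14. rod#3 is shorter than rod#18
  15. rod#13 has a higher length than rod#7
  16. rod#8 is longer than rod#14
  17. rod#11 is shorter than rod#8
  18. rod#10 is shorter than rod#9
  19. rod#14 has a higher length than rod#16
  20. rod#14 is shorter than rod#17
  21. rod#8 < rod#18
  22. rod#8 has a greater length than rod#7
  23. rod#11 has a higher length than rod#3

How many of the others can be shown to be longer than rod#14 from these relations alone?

4

From rod#14 the given relations immediately reach rod#17, rod#8, rod#18.
From those, rod#9 — 4 in total.
Nothing else is reachable above rod#14; 4 in all.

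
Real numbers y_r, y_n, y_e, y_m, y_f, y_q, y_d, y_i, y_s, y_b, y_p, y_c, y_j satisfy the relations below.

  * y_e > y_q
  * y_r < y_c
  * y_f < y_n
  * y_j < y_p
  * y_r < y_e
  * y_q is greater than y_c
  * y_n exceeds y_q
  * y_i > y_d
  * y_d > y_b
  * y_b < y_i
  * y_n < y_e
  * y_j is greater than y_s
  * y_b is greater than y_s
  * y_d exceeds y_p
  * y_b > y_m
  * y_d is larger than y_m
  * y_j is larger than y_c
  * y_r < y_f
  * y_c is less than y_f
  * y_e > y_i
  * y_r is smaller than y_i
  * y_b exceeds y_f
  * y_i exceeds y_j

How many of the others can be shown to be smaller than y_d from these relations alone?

Directly below y_d: y_m, y_p, y_b.
One step further: y_s, y_j, y_f (6 so far).
One step further: y_r, y_c (8 so far).
No other element is forced below y_d by the given relations, so the count is 8.

8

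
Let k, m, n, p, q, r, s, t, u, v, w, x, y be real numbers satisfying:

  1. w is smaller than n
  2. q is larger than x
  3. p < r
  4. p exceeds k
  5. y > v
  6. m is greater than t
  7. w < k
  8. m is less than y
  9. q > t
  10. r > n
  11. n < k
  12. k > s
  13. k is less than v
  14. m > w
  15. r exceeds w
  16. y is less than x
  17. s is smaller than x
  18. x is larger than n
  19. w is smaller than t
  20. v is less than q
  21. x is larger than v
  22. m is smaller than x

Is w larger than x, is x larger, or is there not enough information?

x

Following the relations from w: w < n < k < v < y < x.
So x is larger.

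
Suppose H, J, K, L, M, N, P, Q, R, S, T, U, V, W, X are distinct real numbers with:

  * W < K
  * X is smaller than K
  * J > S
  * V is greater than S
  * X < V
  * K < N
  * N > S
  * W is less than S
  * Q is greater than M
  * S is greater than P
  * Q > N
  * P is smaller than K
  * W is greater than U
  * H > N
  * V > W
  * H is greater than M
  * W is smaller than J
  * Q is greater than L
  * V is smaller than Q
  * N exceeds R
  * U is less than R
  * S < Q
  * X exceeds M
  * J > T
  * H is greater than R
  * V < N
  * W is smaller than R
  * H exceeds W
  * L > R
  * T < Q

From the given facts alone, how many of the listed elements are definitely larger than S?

5

The elements the relations force above S are V, N, Q, J, H — no chain reaches any other.
That is 5.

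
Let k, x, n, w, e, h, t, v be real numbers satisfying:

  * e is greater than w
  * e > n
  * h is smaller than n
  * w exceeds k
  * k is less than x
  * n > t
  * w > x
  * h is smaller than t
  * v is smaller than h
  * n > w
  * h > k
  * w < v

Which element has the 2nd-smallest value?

x

Chaining the given pairs: k < x < w < v < h < t < n < e.
The 2nd smallest is x.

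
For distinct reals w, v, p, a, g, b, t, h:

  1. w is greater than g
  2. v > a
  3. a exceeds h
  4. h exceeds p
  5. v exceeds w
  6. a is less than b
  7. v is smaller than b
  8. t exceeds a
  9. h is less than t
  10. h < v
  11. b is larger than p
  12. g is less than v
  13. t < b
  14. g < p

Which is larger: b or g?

b

The relevant relations are g < p; p < h; h < a; a < t; t < b.
Chaining these gives g < p < h < a < t < b.
So g < b; b is the larger of the two.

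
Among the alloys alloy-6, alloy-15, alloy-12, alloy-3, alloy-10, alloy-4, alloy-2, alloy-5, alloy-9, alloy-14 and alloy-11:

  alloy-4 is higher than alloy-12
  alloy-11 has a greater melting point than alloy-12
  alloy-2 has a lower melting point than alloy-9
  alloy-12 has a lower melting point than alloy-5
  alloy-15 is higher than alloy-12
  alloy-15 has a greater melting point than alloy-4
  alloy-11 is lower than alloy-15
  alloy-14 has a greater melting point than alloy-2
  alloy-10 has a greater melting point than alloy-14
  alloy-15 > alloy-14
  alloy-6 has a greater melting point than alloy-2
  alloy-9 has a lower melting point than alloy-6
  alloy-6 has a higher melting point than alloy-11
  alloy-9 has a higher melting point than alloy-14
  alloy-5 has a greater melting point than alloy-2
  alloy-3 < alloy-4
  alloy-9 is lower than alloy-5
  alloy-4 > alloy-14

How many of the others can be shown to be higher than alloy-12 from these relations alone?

5

Directly above alloy-12: alloy-11, alloy-4, alloy-15, alloy-5.
One step further: alloy-6 (5 so far).
Nothing else is reachable above alloy-12; 5 in all.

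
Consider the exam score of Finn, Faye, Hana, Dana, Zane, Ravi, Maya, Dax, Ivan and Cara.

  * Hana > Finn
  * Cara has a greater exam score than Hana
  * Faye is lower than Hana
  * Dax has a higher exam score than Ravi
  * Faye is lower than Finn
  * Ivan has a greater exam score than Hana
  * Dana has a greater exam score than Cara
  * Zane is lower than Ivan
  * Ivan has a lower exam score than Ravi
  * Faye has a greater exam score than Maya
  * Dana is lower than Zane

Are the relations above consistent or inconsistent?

Every relation is compatible with Maya < Faye < Finn < Hana < Cara < Dana < Zane < Ivan < Ravi < Dax; the set is consistent.

consistent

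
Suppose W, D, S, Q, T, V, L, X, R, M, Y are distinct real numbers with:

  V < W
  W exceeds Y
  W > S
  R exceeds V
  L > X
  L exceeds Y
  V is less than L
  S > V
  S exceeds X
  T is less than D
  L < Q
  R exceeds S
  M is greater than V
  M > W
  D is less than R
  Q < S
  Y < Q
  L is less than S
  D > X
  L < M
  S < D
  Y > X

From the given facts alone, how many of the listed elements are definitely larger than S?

From S the given relations immediately reach D, R, W.
From those, M — 4 in total.
No other element is forced above S by the given relations, so the count is 4.

4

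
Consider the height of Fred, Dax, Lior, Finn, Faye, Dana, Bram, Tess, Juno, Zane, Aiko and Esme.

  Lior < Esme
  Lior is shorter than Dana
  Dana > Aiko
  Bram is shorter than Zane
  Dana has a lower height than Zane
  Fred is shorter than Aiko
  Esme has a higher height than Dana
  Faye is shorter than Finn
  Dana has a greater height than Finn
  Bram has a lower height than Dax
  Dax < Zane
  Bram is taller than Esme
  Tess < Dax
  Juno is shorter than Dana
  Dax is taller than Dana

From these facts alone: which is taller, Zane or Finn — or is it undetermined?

Link the given pairs in sequence: Finn < Dana; Dana < Esme; Esme < Bram; Bram < Dax; Dax < Zane.
Together: Finn < Dana < Esme < Bram < Dax < Zane.
So Zane is taller.

Zane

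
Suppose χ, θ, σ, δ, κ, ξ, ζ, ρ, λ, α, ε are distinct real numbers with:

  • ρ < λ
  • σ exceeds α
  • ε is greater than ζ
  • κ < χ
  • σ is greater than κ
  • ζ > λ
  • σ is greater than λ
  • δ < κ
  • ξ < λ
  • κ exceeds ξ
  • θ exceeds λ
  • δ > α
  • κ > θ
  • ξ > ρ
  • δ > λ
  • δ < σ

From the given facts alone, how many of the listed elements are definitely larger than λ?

The elements the relations force above λ are δ, θ, ζ, κ, ε, χ, σ — no chain reaches any other.
That is 7.

7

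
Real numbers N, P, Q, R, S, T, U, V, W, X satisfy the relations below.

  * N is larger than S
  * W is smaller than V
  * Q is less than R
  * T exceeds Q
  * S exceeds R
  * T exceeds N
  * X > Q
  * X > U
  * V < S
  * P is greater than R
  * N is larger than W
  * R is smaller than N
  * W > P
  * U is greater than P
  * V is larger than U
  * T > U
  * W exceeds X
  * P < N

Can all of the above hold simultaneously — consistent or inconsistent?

Every relation is compatible with Q < R < P < U < X < W < V < S < N < T; the set is consistent.

consistent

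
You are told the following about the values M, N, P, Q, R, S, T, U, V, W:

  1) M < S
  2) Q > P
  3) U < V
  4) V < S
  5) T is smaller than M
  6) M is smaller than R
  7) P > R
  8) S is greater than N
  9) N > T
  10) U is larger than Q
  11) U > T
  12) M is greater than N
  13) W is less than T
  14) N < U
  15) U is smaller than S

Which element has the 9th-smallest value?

Chaining the given pairs: W < T < N < M < R < P < Q < U < V < S.
The 9th smallest is V.

V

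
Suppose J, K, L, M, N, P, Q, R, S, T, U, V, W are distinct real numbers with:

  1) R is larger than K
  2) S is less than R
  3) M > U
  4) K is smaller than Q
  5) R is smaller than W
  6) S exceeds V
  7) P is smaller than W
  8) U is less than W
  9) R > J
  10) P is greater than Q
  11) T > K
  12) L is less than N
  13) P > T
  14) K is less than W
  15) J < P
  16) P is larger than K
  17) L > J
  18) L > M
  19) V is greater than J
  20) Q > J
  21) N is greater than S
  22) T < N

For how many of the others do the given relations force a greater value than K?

6

The elements the relations force above K are T, Q, R, P, W, N — no chain reaches any other.
That is 6.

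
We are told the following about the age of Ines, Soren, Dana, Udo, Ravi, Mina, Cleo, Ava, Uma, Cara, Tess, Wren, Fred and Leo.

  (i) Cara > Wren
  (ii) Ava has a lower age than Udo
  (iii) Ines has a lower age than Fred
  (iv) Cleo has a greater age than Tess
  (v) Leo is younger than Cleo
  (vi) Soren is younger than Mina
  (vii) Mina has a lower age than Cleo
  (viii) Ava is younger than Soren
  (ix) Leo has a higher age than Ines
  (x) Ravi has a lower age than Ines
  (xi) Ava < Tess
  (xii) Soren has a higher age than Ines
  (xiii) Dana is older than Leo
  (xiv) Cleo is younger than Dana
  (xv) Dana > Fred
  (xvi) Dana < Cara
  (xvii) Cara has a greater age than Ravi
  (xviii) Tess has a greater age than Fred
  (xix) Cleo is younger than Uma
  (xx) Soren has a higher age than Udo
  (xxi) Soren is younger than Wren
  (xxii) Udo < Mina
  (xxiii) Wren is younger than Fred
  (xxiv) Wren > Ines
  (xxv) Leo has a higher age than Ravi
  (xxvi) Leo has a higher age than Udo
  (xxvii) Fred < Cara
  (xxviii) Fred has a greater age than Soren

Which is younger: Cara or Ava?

Ava < Udo and Udo < Soren give Ava < Soren.
With Soren < Wren: Ava < Udo < Soren < Wren.
With Wren < Fred: Ava < Udo < Soren < Wren < Fred.
Then Fred < Tess extends the chain to Tess.
Then Tess < Cleo extends the chain to Cleo.
With Cleo < Dana: Ava < Udo < Soren < Wren < Fred < Tess < Cleo < Dana.
With Dana < Cara: Ava < Udo < Soren < Wren < Fred < Tess < Cleo < Dana < Cara.
So Ava < Cara; Ava is the younger of the two.

Ava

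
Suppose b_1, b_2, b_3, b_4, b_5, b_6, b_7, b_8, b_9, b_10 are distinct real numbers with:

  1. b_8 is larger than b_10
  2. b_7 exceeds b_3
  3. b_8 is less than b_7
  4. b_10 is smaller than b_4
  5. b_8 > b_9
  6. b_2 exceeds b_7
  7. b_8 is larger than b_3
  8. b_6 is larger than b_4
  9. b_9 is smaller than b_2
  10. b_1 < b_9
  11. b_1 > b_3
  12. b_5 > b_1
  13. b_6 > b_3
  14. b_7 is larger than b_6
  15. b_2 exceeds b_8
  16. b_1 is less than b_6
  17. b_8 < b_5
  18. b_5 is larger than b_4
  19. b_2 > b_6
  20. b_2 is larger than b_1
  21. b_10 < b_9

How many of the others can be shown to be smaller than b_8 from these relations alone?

4

The elements the relations force below b_8 are b_3, b_1, b_10, b_9 — no chain reaches any other.
That is 4.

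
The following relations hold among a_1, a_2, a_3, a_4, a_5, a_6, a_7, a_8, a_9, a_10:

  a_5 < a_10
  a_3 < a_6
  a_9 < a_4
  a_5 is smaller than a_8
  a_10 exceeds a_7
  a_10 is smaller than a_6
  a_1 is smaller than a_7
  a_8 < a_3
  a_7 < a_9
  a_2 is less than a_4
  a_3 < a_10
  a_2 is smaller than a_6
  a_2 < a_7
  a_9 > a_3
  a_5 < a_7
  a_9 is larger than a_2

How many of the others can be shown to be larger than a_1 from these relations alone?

5

Directly above a_1: a_7.
One step further: a_9, a_10 (3 so far).
One step further: a_4, a_6 (5 so far).
Nothing else is reachable above a_1; 5 in all.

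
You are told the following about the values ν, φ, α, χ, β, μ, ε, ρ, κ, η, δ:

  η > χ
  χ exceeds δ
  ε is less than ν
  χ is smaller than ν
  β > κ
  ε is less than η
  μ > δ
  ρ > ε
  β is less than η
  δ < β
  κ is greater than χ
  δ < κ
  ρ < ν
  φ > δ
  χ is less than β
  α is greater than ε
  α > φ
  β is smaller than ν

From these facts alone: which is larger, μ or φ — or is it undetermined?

undetermined

Following every chain through φ: above φ we get α; below φ we get δ.
μ is not reached, and no chain runs the other way from μ to φ.
So the given relations leave the order of φ and μ undetermined.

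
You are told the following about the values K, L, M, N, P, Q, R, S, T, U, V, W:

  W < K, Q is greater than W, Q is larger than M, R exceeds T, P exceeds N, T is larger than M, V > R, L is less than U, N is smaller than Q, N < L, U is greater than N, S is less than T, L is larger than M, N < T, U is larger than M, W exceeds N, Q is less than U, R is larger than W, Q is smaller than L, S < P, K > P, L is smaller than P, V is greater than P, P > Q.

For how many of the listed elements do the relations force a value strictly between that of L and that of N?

2

Chaining upward from N reaches: W, Q, U, T, R, P, K, V.
Chaining downward from L reaches: M, W, Q.
Strictly between N and L are those in both lists: W, Q — 2 elements.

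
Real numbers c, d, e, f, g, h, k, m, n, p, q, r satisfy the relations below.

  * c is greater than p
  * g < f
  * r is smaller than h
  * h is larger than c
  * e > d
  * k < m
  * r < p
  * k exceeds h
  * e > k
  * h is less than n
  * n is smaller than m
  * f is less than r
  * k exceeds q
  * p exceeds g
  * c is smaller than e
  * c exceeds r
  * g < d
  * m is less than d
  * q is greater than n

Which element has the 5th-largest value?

q

Chaining the given pairs: g < f < r < p < c < h < n < q < k < m < d < e.
The 5th largest is q.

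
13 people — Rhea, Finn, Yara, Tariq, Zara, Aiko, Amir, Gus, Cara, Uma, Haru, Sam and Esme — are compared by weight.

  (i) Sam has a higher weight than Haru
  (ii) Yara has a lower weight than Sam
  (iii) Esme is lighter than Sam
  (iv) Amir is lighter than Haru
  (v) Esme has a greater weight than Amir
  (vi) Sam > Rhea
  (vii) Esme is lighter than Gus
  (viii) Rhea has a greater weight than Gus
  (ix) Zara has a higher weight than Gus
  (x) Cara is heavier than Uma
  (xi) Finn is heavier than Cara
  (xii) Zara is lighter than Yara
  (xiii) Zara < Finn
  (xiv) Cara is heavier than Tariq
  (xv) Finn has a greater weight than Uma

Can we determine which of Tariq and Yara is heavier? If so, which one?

undetermined

Following every chain through Tariq: above Tariq we get Cara, Finn.
Yara is not reached, and no chain runs the other way from Yara to Tariq.
So the given relations leave the order of Tariq and Yara undetermined.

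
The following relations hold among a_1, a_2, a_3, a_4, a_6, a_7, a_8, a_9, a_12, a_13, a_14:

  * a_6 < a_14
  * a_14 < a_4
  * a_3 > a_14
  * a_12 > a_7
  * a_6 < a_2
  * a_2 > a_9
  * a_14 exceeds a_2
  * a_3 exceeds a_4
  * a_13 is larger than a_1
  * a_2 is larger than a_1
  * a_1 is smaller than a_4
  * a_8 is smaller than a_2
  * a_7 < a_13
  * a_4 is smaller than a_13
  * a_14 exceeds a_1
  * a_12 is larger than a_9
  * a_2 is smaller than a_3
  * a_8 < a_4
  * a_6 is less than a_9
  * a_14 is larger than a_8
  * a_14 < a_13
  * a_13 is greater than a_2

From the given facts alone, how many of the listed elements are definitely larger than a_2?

4

From a_2 the given relations immediately reach a_14, a_3, a_13.
From those, a_4 — 4 in total.
Nothing else is reachable above a_2; 4 in all.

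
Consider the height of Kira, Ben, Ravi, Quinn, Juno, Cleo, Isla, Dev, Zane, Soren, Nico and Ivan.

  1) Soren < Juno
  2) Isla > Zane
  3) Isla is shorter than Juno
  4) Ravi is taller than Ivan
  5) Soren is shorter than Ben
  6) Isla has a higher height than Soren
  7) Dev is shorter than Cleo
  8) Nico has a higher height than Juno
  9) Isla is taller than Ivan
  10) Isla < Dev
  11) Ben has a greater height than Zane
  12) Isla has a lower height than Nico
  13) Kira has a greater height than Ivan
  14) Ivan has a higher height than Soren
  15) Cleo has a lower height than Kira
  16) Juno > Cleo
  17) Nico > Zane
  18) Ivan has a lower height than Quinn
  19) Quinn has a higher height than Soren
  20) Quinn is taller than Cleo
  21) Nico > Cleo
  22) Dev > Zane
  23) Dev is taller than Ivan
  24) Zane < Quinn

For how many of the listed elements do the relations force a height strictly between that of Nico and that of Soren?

The relations place Soren below Nico. An element lies strictly between them when it is forced above Soren and also forced below Nico.
Above Soren: {Ivan, Isla, Dev, Ravi, Cleo, Juno, Quinn, Kira, Ben}. Below Nico: {Zane, Ivan, Isla, Dev, Cleo, Juno}.
Intersection: {Ivan, Isla, Dev, Cleo, Juno} — 5.

5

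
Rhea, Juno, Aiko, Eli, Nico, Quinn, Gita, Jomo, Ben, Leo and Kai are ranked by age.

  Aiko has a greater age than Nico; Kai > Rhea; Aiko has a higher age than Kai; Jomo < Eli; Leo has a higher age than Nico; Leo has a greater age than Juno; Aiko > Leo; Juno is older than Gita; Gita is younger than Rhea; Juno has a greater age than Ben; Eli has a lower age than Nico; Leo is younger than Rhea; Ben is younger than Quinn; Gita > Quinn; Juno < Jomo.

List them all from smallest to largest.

Each adjacent pair is fixed by a given relation: Ben < Quinn; Quinn < Gita; Gita < Juno; Juno < Jomo; Jomo < Eli; Eli < Nico; Nico < Leo; Leo < Rhea; Rhea < Kai; Kai < Aiko. Chaining them end to end gives the full order.

Ben < Quinn < Gita < Juno < Jomo < Eli < Nico < Leo < Rhea < Kai < Aiko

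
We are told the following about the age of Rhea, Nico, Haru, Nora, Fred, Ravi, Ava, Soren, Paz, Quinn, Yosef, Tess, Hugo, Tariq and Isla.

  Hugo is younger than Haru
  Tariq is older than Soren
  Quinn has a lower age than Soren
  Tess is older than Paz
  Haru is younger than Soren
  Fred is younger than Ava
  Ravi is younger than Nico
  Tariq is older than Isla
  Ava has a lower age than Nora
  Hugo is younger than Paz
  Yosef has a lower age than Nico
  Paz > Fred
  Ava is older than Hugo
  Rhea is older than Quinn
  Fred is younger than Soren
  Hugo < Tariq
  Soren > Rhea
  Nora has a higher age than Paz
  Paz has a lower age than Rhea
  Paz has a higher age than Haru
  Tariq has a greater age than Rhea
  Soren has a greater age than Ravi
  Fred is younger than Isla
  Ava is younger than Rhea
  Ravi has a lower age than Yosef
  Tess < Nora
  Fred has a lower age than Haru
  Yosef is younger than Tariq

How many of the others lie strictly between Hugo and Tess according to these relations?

2

The relations place Hugo below Tess. An element lies strictly between them when it is forced above Hugo and also forced below Tess.
Above Hugo: {Haru, Ava, Paz, Rhea, Nora, Soren, Tariq}. Below Tess: {Fred, Haru, Paz}.
Intersection: {Haru, Paz} — 2.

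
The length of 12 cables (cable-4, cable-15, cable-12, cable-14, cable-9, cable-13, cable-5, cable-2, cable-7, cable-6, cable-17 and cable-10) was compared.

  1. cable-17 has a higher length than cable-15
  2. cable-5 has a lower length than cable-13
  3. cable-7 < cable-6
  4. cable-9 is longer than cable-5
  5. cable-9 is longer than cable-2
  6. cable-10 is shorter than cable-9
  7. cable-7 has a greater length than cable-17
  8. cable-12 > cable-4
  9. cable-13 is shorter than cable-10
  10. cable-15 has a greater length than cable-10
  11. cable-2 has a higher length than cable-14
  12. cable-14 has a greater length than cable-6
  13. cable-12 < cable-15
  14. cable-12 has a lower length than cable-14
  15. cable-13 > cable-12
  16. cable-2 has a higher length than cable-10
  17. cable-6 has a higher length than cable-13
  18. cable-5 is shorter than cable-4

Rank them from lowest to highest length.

Nothing is placed below cable-5, so it is least; from there cable-5 < cable-4; cable-4 < cable-12; cable-12 < cable-13; cable-13 < cable-10; cable-10 < cable-15; cable-15 < cable-17; cable-17 < cable-7; cable-7 < cable-6; cable-6 < cable-14; cable-14 < cable-2; cable-2 < cable-9, each given directly.

cable-5 < cable-4 < cable-12 < cable-13 < cable-10 < cable-15 < cable-17 < cable-7 < cable-6 < cable-14 < cable-2 < cable-9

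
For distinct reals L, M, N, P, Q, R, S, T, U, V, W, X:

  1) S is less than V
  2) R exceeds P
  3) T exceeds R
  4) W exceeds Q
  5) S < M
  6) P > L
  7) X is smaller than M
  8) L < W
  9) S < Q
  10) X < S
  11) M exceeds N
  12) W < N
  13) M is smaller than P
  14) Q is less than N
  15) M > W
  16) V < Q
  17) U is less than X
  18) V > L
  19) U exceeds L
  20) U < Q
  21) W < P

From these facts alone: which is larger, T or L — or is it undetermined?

L < U and U < X give L < X.
With X < S: L < U < X < S.
With S < Q: L < U < X < S < Q.
Then Q < W extends the chain to W.
With W < N: L < U < X < S < Q < W < N.
With N < M: L < U < X < S < Q < W < N < M.
Then M < P extends the chain to P.
Then P < R extends the chain to R.
Then R < T extends the chain to T.
So T is larger.

T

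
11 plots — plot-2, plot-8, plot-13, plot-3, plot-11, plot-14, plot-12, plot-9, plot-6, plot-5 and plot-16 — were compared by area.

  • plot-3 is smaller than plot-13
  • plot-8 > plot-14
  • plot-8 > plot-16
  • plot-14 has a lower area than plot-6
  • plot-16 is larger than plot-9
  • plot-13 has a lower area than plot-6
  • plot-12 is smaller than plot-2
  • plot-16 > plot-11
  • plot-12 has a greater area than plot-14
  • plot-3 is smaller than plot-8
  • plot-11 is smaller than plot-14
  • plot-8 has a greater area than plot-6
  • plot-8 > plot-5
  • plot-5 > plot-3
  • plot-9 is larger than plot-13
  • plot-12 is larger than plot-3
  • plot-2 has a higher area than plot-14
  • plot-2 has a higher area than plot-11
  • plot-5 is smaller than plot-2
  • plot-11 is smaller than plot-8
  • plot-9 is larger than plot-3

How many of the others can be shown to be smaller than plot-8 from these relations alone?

The elements the relations force below plot-8 are plot-11, plot-3, plot-13, plot-14, plot-6, plot-9, plot-16, plot-5 — no chain reaches any other.
That is 8.

8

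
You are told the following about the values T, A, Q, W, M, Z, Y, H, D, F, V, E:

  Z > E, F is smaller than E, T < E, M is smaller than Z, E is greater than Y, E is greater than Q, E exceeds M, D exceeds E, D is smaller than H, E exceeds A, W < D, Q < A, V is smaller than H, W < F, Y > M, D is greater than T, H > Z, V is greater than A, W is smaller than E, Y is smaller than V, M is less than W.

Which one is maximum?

H

Q is not greatest since Q < A; A is not greatest since A < V; M is not greatest since M < Y; W is not greatest since W < E; T is not greatest since T < D; Y is not greatest since Y < E; F is not greatest since F < E; E is not greatest since E < Z; V is not greatest since V < H; D is not greatest since D < H; Z is not greatest since Z < H.
Only H has nothing above it, so H is the maximum.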